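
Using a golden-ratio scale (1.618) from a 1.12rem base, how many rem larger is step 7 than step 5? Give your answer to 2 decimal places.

20.09rem

Step 5: 1.12 × 1.618⁵ = 12.4197rem
Step 7: 1.12 × 1.618⁷ = 32.5138rem
Difference: 32.5138 − 12.4197 = 20.0941rem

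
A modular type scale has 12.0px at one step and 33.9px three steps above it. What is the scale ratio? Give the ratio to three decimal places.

1.414

The ratio satisfies 12.0 × r³ = 33.9, so r = (33.9 / 12.0)^(1/3).
r = 2.8250^(1/3) ≈ 1.4136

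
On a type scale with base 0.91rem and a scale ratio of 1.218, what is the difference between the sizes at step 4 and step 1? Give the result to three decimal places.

Step 1: 0.91 × 1.218 = 1.10838rem
Step 4: 0.91 × 1.218⁴ = 2.00277rem
Difference: 2.00277 − 1.10838 = 0.89439rem

0.894rem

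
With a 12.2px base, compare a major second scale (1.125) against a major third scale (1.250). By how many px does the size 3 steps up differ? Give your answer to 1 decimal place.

6.5px

Major second: 12.2 × 1.125³ = 17.371px
Major third: 12.2 × 1.250³ = 23.828px
Difference: 23.828 − 17.371 = 6.457px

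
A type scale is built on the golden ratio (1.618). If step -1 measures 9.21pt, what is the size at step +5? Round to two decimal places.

165.25pt

9.21 × 1.618⁶ = 9.21 × 17.94201 ≈ 165.246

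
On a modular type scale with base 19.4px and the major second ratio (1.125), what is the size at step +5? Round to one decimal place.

35.0px

19.4 × 1.125⁵ = 19.4 × 1.80203 ≈ 34.96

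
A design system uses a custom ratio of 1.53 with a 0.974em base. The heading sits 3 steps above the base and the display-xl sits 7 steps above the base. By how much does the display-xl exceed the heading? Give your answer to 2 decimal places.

15.63em

Step 3: 0.974 × 1.53³ = 3.4885em
Step 7: 0.974 × 1.53⁷ = 19.1161em
Difference: 19.1161 − 3.4885 = 15.6276em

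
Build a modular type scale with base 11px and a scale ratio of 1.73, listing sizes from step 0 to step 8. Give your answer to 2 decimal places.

11.00px, 19.03px, 32.92px, 56.95px, 98.53px, 170.46px, 294.90px, 510.17px, 882.60px

Step 0: 11px
Step 1: 11.0 × 1.73 = 19.03
Step 2: 11.0 × 1.73² = 32.92
Step 3: 11.0 × 1.73³ = 56.95
Step 4: 11.0 × 1.73⁴ = 98.53
Step 5: 11.0 × 1.73⁵ = 170.46
Step 6: 11.0 × 1.73⁶ = 294.90
Step 7: 11.0 × 1.73⁷ = 510.17
Step 8: 11.0 × 1.73⁸ = 882.60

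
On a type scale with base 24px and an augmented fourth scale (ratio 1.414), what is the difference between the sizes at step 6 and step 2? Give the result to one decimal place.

Step 2: 24.0 × 1.414² = 47.986px
Step 6: 24.0 × 1.414⁶ = 191.826px
Difference: 191.826 − 47.986 = 143.840px

143.8px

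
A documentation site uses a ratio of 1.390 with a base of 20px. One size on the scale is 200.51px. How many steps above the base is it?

7

1.390ⁿ = 200.51 / 20 = 10.0255
n = ln(10.0255) / ln(1.390) = 2.3051 / 0.3293 ≈ 7.00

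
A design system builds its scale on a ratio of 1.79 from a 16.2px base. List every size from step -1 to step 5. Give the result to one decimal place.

Step -1: 16.2 ÷ 1.79 = 9.1
Step 0: 16.2px
Step 1: 16.2 × 1.79 = 29.0
Step 2: 16.2 × 1.79² = 51.9
Step 3: 16.2 × 1.79³ = 92.9
Step 4: 16.2 × 1.79⁴ = 166.3
Step 5: 16.2 × 1.79⁵ = 297.7

9.1px, 16.2px, 29.0px, 51.9px, 92.9px, 166.3px, 297.7px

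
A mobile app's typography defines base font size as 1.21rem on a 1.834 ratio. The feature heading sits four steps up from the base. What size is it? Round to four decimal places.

Each step on a modular scale multiplies by the ratio, so the size n steps from the base is base × ratioⁿ.
1.21 × 1.834⁴ = 1.21 × 11.31351 ≈ 13.6893

13.6893rem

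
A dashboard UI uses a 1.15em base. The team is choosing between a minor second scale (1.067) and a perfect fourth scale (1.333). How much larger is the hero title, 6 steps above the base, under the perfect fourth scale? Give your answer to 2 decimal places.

Minor second: 1.15 × 1.067⁶ = 1.6970em
Perfect fourth: 1.15 × 1.333⁶ = 6.4518em
Difference: 6.4518 − 1.6970 = 4.7548em

4.75em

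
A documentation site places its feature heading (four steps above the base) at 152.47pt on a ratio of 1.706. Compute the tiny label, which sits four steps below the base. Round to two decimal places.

2.12pt

Moving from step +4 to step -4 is 8 steps down, so divide by r⁸.
152.47 ÷ 1.706⁸ = 152.47 ÷ 71.75170 ≈ 2.125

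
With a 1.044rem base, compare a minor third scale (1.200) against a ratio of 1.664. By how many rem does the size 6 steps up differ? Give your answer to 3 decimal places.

Minor third: 1.044 × 1.200⁶ = 3.11737rem
At 1.664: 1.044 × 1.664⁶ = 22.16259rem
Difference: 22.16259 − 3.11737 = 19.04522rem

19.045rem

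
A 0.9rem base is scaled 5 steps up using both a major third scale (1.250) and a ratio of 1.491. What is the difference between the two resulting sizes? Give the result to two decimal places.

Major third: 0.9 × 1.250⁵ = 2.7466rem
At 1.491: 0.9 × 1.491⁵ = 6.6318rem
Difference: 6.6318 − 2.7466 = 3.8852rem

3.89rem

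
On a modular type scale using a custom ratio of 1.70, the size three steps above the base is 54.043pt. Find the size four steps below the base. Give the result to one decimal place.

Moving from step +3 to step -4 is 7 steps down, so divide by r⁷.
54.043 ÷ 1.70⁷ = 54.043 ÷ 41.03387 ≈ 1.317

1.3pt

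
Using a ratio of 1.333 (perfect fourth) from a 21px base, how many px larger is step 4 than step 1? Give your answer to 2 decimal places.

Step 1: 21.0 × 1.333 = 27.9930px
Step 4: 21.0 × 1.333⁴ = 66.3040px
Difference: 66.3040 − 27.9930 = 38.3110px

38.31px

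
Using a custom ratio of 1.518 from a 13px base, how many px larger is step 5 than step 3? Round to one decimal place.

Step 3: 13.0 × 1.518³ = 45.474px
Step 5: 13.0 × 1.518⁵ = 104.786px
Difference: 104.786 − 45.474 = 59.312px

59.3px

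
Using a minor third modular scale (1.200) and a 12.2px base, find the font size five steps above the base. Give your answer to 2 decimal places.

30.36px

Each step on a modular scale multiplies by the ratio, so the size n steps from the base is base × ratioⁿ.
12.2 × 1.200⁵ = 12.2 × 2.48832 ≈ 30.36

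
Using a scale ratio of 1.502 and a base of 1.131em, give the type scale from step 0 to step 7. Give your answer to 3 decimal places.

1.131em, 1.699em, 2.552em, 3.832em, 5.756em, 8.646em, 12.986em, 19.505em

Step 0: 1.131em
Step 1: 1.131 × 1.502 = 1.699
Step 2: 1.131 × 1.502² = 2.552
Step 3: 1.131 × 1.502³ = 3.832
Step 4: 1.131 × 1.502⁴ = 5.756
Step 5: 1.131 × 1.502⁵ = 8.646
Step 6: 1.131 × 1.502⁶ = 12.986
Step 7: 1.131 × 1.502⁷ = 19.505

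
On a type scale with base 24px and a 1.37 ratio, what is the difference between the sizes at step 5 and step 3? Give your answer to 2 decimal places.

Step 3: 24.0 × 1.37³ = 61.7125px
Step 5: 24.0 × 1.37⁵ = 115.8281px
Difference: 115.8281 − 61.7125 = 54.1156px

54.12px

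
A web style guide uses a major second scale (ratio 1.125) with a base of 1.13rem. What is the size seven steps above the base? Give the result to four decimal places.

Each step on a modular scale multiplies by the ratio, so the size n steps from the base is base × ratioⁿ.
1.13 × 1.125⁷ = 1.13 × 2.28070 ≈ 2.5772

2.5772rem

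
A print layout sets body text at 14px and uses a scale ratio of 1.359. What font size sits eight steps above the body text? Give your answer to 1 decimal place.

162.9px

Each step on a modular scale multiplies by the ratio, so the size n steps from the base is base × ratioⁿ.
14.0 × 1.359⁸ = 14.0 × 11.63471 ≈ 162.89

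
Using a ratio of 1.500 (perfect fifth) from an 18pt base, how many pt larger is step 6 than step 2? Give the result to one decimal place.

Step 2: 18.0 × 1.500² = 40.500pt
Step 6: 18.0 × 1.500⁶ = 205.031pt
Difference: 205.031 − 40.500 = 164.531pt

164.5pt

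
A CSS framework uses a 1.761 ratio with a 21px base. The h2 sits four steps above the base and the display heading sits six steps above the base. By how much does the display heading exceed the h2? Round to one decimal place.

Step 4: 21.0 × 1.761⁴ = 201.956px
Step 6: 21.0 × 1.761⁶ = 626.290px
Difference: 626.290 − 201.956 = 424.334px

424.3px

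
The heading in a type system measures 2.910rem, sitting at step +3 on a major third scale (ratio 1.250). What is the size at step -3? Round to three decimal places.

0.763rem

Moving from step +3 to step -3 is 6 steps down, so divide by r⁶.
2.910 ÷ 1.250⁶ = 2.910 ÷ 3.81470 ≈ 0.763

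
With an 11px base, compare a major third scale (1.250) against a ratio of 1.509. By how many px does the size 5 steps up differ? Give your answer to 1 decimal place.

Major third: 11.0 × 1.250⁵ = 33.569px
At 1.509: 11.0 × 1.509⁵ = 86.067px
Difference: 86.067 − 33.569 = 52.498px

52.5px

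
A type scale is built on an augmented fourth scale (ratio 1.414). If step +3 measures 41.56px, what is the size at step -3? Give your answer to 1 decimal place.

5.2px

Moving from step +3 to step -3 is 6 steps down, so divide by r⁶.
41.56 ÷ 1.414⁶ = 41.56 ÷ 7.99275 ≈ 5.200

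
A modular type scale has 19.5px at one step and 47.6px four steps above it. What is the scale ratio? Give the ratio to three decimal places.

r⁴ = 47.6 / 19.5, so r = (47.6/19.5)^(1/4).
r = 2.4410^(1/4) ≈ 1.2500

1.250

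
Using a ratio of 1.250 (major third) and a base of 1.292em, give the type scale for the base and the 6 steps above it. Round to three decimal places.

1.292em, 1.615em, 2.019em, 2.523em, 3.154em, 3.943em, 4.929em

Step 0: 1.292em
Step 1: 1.292 × 1.250 = 1.615
Step 2: 1.292 × 1.250² = 2.019
Step 3: 1.292 × 1.250³ = 2.523
Step 4: 1.292 × 1.250⁴ = 3.154
Step 5: 1.292 × 1.250⁵ = 3.943
Step 6: 1.292 × 1.250⁶ = 4.929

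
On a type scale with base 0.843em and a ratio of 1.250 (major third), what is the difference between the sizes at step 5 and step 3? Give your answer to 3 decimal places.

Step 3: 0.843 × 1.250³ = 1.64648em
Step 5: 0.843 × 1.250⁵ = 2.57263em
Difference: 2.57263 − 1.64648 = 0.92615em

0.926em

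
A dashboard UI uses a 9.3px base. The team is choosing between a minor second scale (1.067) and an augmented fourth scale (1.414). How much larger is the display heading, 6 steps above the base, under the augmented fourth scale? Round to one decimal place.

60.6px

Minor second: 9.3 × 1.067⁶ = 13.724px
Augmented fourth: 9.3 × 1.414⁶ = 74.333px
Difference: 74.333 − 13.724 = 60.609px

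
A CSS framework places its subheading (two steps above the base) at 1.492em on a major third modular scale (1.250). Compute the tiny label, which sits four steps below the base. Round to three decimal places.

0.391em

1.492 ÷ 1.250⁶ = 1.492 ÷ 3.81470 ≈ 0.391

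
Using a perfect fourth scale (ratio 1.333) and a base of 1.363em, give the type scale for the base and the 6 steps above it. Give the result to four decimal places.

1.3630em, 1.8169em, 2.4219em, 3.2284em, 4.3034em, 5.7365em, 7.6467em

Step 0: 1.363em
Step 1: 1.363 × 1.333 = 1.8169
Step 2: 1.363 × 1.333² = 2.4219
Step 3: 1.363 × 1.333³ = 3.2284
Step 4: 1.363 × 1.333⁴ = 4.3034
Step 5: 1.363 × 1.333⁵ = 5.7365
Step 6: 1.363 × 1.333⁶ = 7.6467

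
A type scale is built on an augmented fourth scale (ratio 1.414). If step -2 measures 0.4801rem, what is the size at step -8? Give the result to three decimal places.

0.060rem

The gap is -8 − (-2) = -6 steps, so the factor is 1.414^-6.
0.4801 ÷ 1.414⁶ = 0.4801 ÷ 7.99275 ≈ 0.060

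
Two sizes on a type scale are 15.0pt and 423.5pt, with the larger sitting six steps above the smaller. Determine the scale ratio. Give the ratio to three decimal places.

1.745

The ratio satisfies 15.0 × r⁶ = 423.5, so r = (423.5 / 15.0)^(1/6).
r = 28.2333^(1/6) ≈ 1.7450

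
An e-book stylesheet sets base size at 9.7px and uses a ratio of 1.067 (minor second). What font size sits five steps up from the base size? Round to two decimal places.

13.42px

A modular type scale is a geometric sequence: sizeₙ = base × rⁿ.
9.7 × 1.067⁵ = 9.7 × 1.38300 ≈ 13.42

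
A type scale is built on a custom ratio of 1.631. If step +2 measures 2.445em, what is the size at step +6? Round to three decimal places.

17.302em

The gap is 6 − (2) = 4 steps, so the factor is 1.631^4.
2.445 × 1.631⁴ = 2.445 × 7.07646 ≈ 17.302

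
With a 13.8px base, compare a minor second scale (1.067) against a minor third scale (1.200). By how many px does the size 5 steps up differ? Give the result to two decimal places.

Minor second: 13.8 × 1.067⁵ = 19.0854px
Minor third: 13.8 × 1.200⁵ = 34.3388px
Difference: 34.3388 − 19.0854 = 15.2534px

15.25px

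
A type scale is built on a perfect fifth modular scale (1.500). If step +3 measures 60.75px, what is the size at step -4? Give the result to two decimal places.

60.75 ÷ 1.500⁷ = 60.75 ÷ 17.08594 ≈ 3.556

3.56px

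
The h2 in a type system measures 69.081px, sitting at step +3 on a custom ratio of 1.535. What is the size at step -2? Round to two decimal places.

8.11px

69.081 ÷ 1.535⁵ = 69.081 ÷ 8.52201 ≈ 8.106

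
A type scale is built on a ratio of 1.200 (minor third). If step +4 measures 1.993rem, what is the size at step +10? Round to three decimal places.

5.951rem

1.993 × 1.200⁶ = 1.993 × 2.98598 ≈ 5.951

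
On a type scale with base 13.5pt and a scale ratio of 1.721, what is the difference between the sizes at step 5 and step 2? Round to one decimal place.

163.8pt

Step 2: 13.5 × 1.721² = 39.985pt
Step 5: 13.5 × 1.721⁵ = 203.816pt
Difference: 203.816 − 39.985 = 163.831pt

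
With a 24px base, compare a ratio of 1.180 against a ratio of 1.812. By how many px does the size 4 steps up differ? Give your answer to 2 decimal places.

At 1.180: 24.0 × 1.180⁴ = 46.5307px
At 1.812: 24.0 × 1.812⁴ = 258.7283px
Difference: 258.7283 − 46.5307 = 212.1976px

212.20px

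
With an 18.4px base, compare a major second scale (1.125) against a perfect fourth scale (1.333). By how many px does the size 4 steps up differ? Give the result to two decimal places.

Major second: 18.4 × 1.125⁴ = 29.4732px
Perfect fourth: 18.4 × 1.333⁴ = 58.0950px
Difference: 58.0950 − 29.4732 = 28.6218px

28.62px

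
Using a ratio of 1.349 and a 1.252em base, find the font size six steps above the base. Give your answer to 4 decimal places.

Each step on a modular scale multiplies by the ratio, so the size n steps from the base is base × ratioⁿ.
1.252 × 1.349⁶ = 1.252 × 6.02659 ≈ 7.5453

7.5453em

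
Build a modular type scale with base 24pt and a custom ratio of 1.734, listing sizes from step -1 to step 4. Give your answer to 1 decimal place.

Step -1: 24.0 ÷ 1.734 = 13.8
Step 0: 24pt
Step 1: 24.0 × 1.734 = 41.6
Step 2: 24.0 × 1.734² = 72.2
Step 3: 24.0 × 1.734³ = 125.1
Step 4: 24.0 × 1.734⁴ = 217.0

13.8pt, 24.0pt, 41.6pt, 72.2pt, 125.1pt, 217.0pt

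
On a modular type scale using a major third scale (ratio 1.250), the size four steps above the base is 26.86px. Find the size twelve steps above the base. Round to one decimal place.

26.86 × 1.250⁸ = 26.86 × 5.96046 ≈ 160.098

160.1px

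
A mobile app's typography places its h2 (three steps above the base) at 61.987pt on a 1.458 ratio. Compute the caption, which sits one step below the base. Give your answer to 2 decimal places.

61.987 ÷ 1.458⁴ = 61.987 ÷ 4.51887 ≈ 13.717

13.72pt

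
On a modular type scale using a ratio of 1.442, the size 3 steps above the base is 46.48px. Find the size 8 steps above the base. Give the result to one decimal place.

289.8px

The gap is 8 − (3) = 5 steps, so the factor is 1.442^5.
46.48 × 1.442⁵ = 46.48 × 6.23485 ≈ 289.796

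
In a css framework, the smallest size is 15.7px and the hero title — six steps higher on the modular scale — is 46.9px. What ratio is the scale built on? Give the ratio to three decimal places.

1.200

The ratio satisfies 15.7 × r⁶ = 46.9, so r = (46.9 / 15.7)^(1/6).
r = 2.9873^(1/6) ≈ 1.2001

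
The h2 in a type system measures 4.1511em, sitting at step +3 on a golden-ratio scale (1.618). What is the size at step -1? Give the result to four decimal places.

4.1511 ÷ 1.618⁴ = 4.1511 ÷ 6.85353 ≈ 0.6057

0.6057em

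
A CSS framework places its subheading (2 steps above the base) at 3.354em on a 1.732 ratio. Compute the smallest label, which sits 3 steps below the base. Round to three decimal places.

The gap is -3 − (2) = -5 steps, so the factor is 1.732^-5.
3.354 ÷ 1.732⁵ = 3.354 ÷ 15.58617 ≈ 0.215

0.215em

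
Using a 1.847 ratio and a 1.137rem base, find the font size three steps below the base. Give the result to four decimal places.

0.1805rem

Each step on a modular scale multiplies by the ratio, so the size n steps from the base is base × ratioⁿ.
1.137 ÷ 1.847³ = 1.137 ÷ 6.30087 ≈ 0.1805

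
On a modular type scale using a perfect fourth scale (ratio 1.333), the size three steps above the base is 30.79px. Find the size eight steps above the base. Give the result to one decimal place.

30.79 × 1.333⁵ = 30.79 × 4.20873 ≈ 129.587

129.6px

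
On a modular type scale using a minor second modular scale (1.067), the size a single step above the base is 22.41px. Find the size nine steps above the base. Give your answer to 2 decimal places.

Moving from step +1 to step +9 is 8 steps up, so multiply by r⁸.
22.41 × 1.067⁸ = 22.41 × 1.68002 ≈ 37.649

37.65px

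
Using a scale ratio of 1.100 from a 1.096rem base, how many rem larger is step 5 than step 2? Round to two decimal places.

0.44rem

Step 2: 1.096 × 1.100² = 1.3262rem
Step 5: 1.096 × 1.100⁵ = 1.7651rem
Difference: 1.7651 − 1.3262 = 0.4389rem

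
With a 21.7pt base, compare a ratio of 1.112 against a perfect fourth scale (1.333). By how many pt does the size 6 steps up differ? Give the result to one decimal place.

80.7pt

At 1.112: 21.7 × 1.112⁶ = 41.029pt
Perfect fourth: 21.7 × 1.333⁶ = 121.742pt
Difference: 121.742 − 41.029 = 80.713pt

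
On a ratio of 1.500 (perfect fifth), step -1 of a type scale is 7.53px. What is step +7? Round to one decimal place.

Moving from step -1 to step +7 is 8 steps up, so multiply by r⁸.
7.53 × 1.500⁸ = 7.53 × 25.62891 ≈ 192.986

193.0px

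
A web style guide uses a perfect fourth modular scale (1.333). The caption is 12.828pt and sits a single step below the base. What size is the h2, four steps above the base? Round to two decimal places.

53.99pt

12.828 × 1.333⁵ = 12.828 × 4.20873 ≈ 53.990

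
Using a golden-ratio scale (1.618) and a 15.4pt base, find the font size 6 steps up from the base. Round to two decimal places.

15.4 × 1.618⁶ = 15.4 × 17.94201 ≈ 276.31

276.31pt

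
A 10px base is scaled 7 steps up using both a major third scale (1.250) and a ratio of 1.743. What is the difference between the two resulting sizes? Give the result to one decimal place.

441.1px

Major third: 10.0 × 1.250⁷ = 47.684px
At 1.743: 10.0 × 1.743⁷ = 488.744px
Difference: 488.744 − 47.684 = 441.060px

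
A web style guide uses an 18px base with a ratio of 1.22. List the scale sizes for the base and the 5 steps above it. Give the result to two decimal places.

18.00px, 21.96px, 26.79px, 32.69px, 39.88px, 48.65px

Step 0: 18px
Step 1: 18.0 × 1.22 = 21.96
Step 2: 18.0 × 1.22² = 26.79
Step 3: 18.0 × 1.22³ = 32.69
Step 4: 18.0 × 1.22⁴ = 39.88
Step 5: 18.0 × 1.22⁵ = 48.65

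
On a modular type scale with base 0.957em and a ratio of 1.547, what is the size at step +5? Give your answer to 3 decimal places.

Each step on a modular scale multiplies by the ratio, so the size n steps from the base is base × ratioⁿ.
0.957 × 1.547⁵ = 0.957 × 8.86036 ≈ 8.479

8.479em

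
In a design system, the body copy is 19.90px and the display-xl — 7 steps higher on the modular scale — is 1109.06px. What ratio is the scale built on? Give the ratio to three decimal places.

The ratio satisfies 19.90 × r⁷ = 1109.06, so r = (1109.06 / 19.90)^(1/7).
r = 55.7317^(1/7) ≈ 1.7760

1.776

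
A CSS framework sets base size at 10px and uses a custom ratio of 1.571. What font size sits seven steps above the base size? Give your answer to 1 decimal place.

10.0 × 1.571⁷ = 10.0 × 23.61747 ≈ 236.17

236.2px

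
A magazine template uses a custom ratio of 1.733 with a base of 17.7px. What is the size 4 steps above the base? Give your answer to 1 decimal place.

159.6px

Each step on a modular scale multiplies by the ratio, so the size n steps from the base is base × ratioⁿ.
17.7 × 1.733⁴ = 17.7 × 9.01974 ≈ 159.65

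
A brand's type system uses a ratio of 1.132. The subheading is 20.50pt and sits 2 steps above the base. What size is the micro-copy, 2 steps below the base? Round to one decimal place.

The gap is -2 − (2) = -4 steps, so the factor is 1.132^-4.
20.50 ÷ 1.132⁴ = 20.50 ÷ 1.64205 ≈ 12.484

12.5pt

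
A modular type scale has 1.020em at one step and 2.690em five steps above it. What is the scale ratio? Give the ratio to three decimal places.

1.214

The ratio satisfies 1.020 × r⁵ = 2.690, so r = (2.690 / 1.020)^(1/5).
r = 2.6373^(1/5) ≈ 1.2140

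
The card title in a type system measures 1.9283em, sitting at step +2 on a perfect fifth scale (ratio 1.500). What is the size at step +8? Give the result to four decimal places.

The gap is 8 − (2) = 6 steps, so the factor is 1.500^6.
1.9283 × 1.500⁶ = 1.9283 × 11.39062 ≈ 21.9645

21.9645em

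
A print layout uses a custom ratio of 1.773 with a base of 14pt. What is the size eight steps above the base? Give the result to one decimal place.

Each step on a modular scale multiplies by the ratio, so the size n steps from the base is base × ratioⁿ.
14.0 × 1.773⁸ = 14.0 × 97.64947 ≈ 1367.09

1367.1pt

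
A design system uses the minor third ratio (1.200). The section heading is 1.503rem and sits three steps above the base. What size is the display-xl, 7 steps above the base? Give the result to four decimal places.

3.1166rem

1.503 × 1.200⁴ = 1.503 × 2.07360 ≈ 3.1166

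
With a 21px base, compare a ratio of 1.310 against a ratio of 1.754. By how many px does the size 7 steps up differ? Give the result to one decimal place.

At 1.310: 21.0 × 1.310⁷ = 139.033px
At 1.754: 21.0 × 1.754⁷ = 1072.572px
Difference: 1072.572 − 139.033 = 933.539px

933.5px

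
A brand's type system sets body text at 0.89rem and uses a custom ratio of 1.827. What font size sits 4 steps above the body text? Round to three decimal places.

9.916rem

Every step multiplies by the scale ratio.
0.89 × 1.827⁴ = 0.89 × 11.14177 ≈ 9.916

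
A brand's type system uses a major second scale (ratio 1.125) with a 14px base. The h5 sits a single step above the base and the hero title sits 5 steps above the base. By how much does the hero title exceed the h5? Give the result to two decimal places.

9.48px

Step 1: 14.0 × 1.125 = 15.7500px
Step 5: 14.0 × 1.125⁵ = 25.2285px
Difference: 25.2285 − 15.7500 = 9.4785px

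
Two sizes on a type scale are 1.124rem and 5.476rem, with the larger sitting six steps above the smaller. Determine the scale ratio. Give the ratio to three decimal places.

r⁶ = 5.476 / 1.124, so r = (5.476/1.124)^(1/6).
r = 4.8719^(1/6) ≈ 1.3020

1.302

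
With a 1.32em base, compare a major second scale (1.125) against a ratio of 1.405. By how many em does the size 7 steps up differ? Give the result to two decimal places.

Major second: 1.32 × 1.125⁷ = 3.0105em
At 1.405: 1.32 × 1.405⁷ = 14.2662em
Difference: 14.2662 − 3.0105 = 11.2557em

11.26em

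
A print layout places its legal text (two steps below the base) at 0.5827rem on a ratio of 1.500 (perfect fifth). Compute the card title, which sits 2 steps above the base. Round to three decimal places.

The gap is 2 − (-2) = 4 steps, so the factor is 1.500^4.
0.5827 × 1.500⁴ = 0.5827 × 5.06250 ≈ 2.950

2.950rem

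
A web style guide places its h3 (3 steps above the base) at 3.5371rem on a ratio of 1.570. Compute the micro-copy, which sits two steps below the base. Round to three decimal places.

0.371rem

The gap is -2 − (3) = -5 steps, so the factor is 1.570^-5.
3.5371 ÷ 1.570⁵ = 3.5371 ÷ 9.53890 ≈ 0.371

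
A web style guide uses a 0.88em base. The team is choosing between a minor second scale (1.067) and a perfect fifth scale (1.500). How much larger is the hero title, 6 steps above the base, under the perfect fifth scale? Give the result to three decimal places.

Minor second: 0.88 × 1.067⁶ = 1.29858em
Perfect fifth: 0.88 × 1.500⁶ = 10.02375em
Difference: 10.02375 − 1.29858 = 8.72517em

8.725em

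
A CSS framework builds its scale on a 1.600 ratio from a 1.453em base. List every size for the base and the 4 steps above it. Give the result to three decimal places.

1.453em, 2.325em, 3.720em, 5.951em, 9.522em

Step 0: 1.453em
Step 1: 1.453 × 1.600 = 2.325
Step 2: 1.453 × 1.600² = 3.720
Step 3: 1.453 × 1.600³ = 5.951
Step 4: 1.453 × 1.600⁴ = 9.522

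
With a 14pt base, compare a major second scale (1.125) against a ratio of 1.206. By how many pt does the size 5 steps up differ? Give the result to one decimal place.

10.5pt

Major second: 14.0 × 1.125⁵ = 25.228pt
At 1.206: 14.0 × 1.206⁵ = 35.716pt
Difference: 35.716 − 25.228 = 10.488pt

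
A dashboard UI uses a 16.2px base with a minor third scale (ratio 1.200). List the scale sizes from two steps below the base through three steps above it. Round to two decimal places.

Step -2: 16.2 ÷ 1.200² = 11.25
Step -1: 16.2 ÷ 1.200 = 13.50
Step 0: 16.2px
Step 1: 16.2 × 1.200 = 19.44
Step 2: 16.2 × 1.200² = 23.33
Step 3: 16.2 × 1.200³ = 27.99

11.25px, 13.50px, 16.20px, 19.44px, 23.33px, 27.99px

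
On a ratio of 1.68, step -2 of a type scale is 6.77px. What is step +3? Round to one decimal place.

6.77 × 1.68⁵ = 6.77 × 13.38278 ≈ 90.601

90.6px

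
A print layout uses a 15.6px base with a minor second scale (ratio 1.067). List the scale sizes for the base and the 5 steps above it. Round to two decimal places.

Step 0: 15.6px
Step 1: 15.6 × 1.067 = 16.65
Step 2: 15.6 × 1.067² = 17.76
Step 3: 15.6 × 1.067³ = 18.95
Step 4: 15.6 × 1.067⁴ = 20.22
Step 5: 15.6 × 1.067⁵ = 21.57

15.60px, 16.65px, 17.76px, 18.95px, 20.22px, 21.57px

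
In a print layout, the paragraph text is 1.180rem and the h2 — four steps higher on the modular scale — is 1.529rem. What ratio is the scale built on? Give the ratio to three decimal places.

r⁴ = 1.529 / 1.180, so r = (1.529/1.180)^(1/4).
r = 1.2958^(1/4) ≈ 1.0669

1.067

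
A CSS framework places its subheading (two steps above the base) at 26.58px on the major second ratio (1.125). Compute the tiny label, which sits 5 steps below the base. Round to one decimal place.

11.7px

26.58 ÷ 1.125⁷ = 26.58 ÷ 2.28070 ≈ 11.654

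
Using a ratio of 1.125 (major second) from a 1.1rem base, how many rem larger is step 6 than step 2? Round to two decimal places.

Step 2: 1.1 × 1.125² = 1.3922rem
Step 6: 1.1 × 1.125⁶ = 2.2300rem
Difference: 2.2300 − 1.3922 = 0.8378rem

0.84rem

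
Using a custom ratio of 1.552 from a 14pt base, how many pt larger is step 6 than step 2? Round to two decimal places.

161.93pt

Step 2: 14.0 × 1.552² = 33.7219pt
Step 6: 14.0 × 1.552⁶ = 195.6493pt
Difference: 195.6493 − 33.7219 = 161.9274pt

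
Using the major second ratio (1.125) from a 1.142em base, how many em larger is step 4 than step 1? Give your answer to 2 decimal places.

Step 1: 1.142 × 1.125 = 1.2847em
Step 4: 1.142 × 1.125⁴ = 1.8293em
Difference: 1.8293 − 1.2847 = 0.5446em

0.54em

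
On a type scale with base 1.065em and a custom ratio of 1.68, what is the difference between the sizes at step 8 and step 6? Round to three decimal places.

Step 6: 1.065 × 1.68⁶ = 23.94447em
Step 8: 1.065 × 1.68⁸ = 67.58088em
Difference: 67.58088 − 23.94447 = 43.63641em

43.636em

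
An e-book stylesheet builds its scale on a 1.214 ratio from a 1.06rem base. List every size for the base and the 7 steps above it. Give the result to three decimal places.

Step 0: 1.06rem
Step 1: 1.06 × 1.214 = 1.287
Step 2: 1.06 × 1.214² = 1.562
Step 3: 1.06 × 1.214³ = 1.897
Step 4: 1.06 × 1.214⁴ = 2.302
Step 5: 1.06 × 1.214⁵ = 2.795
Step 6: 1.06 × 1.214⁶ = 3.393
Step 7: 1.06 × 1.214⁷ = 4.119

1.060rem, 1.287rem, 1.562rem, 1.897rem, 2.302rem, 2.795rem, 3.393rem, 4.119rem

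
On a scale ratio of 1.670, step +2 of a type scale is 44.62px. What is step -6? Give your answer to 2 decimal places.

0.74px

The gap is -6 − (2) = -8 steps, so the factor is 1.670^-8.
44.62 ÷ 1.670⁸ = 44.62 ÷ 60.49671 ≈ 0.738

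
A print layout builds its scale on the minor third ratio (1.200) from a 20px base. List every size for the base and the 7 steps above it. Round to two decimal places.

Step 0: 20px
Step 1: 20.0 × 1.200 = 24.00
Step 2: 20.0 × 1.200² = 28.80
Step 3: 20.0 × 1.200³ = 34.56
Step 4: 20.0 × 1.200⁴ = 41.47
Step 5: 20.0 × 1.200⁵ = 49.77
Step 6: 20.0 × 1.200⁶ = 59.72
Step 7: 20.0 × 1.200⁷ = 71.66

20.00px, 24.00px, 28.80px, 34.56px, 41.47px, 49.77px, 59.72px, 71.66px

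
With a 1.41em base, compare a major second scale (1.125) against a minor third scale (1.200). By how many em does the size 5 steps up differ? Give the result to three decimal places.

Major second: 1.41 × 1.125⁵ = 2.54087em
Minor third: 1.41 × 1.200⁵ = 3.50853em
Difference: 3.50853 − 2.54087 = 0.96766em

0.968em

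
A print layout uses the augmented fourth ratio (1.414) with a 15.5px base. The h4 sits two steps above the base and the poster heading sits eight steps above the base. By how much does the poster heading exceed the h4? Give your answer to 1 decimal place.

216.7px

Step 2: 15.5 × 1.414² = 30.991px
Step 8: 15.5 × 1.414⁸ = 247.701px
Difference: 247.701 − 30.991 = 216.710px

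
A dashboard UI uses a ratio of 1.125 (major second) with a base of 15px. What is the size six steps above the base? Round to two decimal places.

30.41px

15.0 × 1.125⁶ = 15.0 × 2.02729 ≈ 30.41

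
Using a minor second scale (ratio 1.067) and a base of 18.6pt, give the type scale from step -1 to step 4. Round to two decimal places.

Step -1: 18.6 ÷ 1.067 = 17.43
Step 0: 18.6pt
Step 1: 18.6 × 1.067 = 19.85
Step 2: 18.6 × 1.067² = 21.18
Step 3: 18.6 × 1.067³ = 22.59
Step 4: 18.6 × 1.067⁴ = 24.11

17.43pt, 18.60pt, 19.85pt, 21.18pt, 22.59pt, 24.11pt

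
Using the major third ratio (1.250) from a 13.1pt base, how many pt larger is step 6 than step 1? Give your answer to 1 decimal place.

33.6pt

Step 1: 13.1 × 1.250 = 16.375pt
Step 6: 13.1 × 1.250⁶ = 49.973pt
Difference: 49.973 − 16.375 = 33.598pt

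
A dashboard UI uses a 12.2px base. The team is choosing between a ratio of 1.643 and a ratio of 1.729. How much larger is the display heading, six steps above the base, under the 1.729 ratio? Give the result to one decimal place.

At 1.643: 12.2 × 1.643⁶ = 239.986px
At 1.729: 12.2 × 1.729⁶ = 325.934px
Difference: 325.934 − 239.986 = 85.948px

85.9px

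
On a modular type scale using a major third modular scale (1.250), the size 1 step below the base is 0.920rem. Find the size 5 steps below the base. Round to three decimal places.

0.920 ÷ 1.250⁴ = 0.920 ÷ 2.44141 ≈ 0.377

0.377rem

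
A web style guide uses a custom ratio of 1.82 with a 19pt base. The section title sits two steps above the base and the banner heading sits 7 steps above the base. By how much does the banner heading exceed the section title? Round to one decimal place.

1193.8pt

Step 2: 19.0 × 1.82² = 62.936pt
Step 7: 19.0 × 1.82⁷ = 1256.763pt
Difference: 1256.763 − 62.936 = 1193.827pt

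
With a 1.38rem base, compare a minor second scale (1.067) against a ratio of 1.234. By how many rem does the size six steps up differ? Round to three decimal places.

Minor second: 1.38 × 1.067⁶ = 2.03641rem
At 1.234: 1.38 × 1.234⁶ = 4.87270rem
Difference: 4.87270 − 2.03641 = 2.83629rem

2.836rem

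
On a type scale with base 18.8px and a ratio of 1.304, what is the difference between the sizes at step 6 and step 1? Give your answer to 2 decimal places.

Step 1: 18.8 × 1.304 = 24.5152px
Step 6: 18.8 × 1.304⁶ = 92.4322px
Difference: 92.4322 − 24.5152 = 67.9170px

67.92px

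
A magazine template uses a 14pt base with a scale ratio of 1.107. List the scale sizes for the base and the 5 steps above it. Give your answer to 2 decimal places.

Step 0: 14pt
Step 1: 14.0 × 1.107 = 15.50
Step 2: 14.0 × 1.107² = 17.16
Step 3: 14.0 × 1.107³ = 18.99
Step 4: 14.0 × 1.107⁴ = 21.02
Step 5: 14.0 × 1.107⁵ = 23.27

14.00pt, 15.50pt, 17.16pt, 18.99pt, 21.02pt, 23.27pt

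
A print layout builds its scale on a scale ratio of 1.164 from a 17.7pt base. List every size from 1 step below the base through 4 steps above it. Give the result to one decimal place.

15.2pt, 17.7pt, 20.6pt, 24.0pt, 27.9pt, 32.5pt

Step -1: 17.7 ÷ 1.164 = 15.2
Step 0: 17.7pt
Step 1: 17.7 × 1.164 = 20.6
Step 2: 17.7 × 1.164² = 24.0
Step 3: 17.7 × 1.164³ = 27.9
Step 4: 17.7 × 1.164⁴ = 32.5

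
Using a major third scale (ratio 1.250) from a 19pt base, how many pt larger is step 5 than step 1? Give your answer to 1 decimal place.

Step 1: 19.0 × 1.250 = 23.750pt
Step 5: 19.0 × 1.250⁵ = 57.983pt
Difference: 57.983 − 23.750 = 34.233pt

34.2pt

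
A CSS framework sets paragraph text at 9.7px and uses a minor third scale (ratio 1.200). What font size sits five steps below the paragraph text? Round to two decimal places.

Each step on a modular scale multiplies by the ratio, so the size n steps from the base is base × ratioⁿ.
9.7 ÷ 1.200⁵ = 9.7 ÷ 2.48832 ≈ 3.90

3.90px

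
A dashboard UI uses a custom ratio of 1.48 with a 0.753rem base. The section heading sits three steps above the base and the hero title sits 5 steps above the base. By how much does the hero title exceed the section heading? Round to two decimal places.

2.91rem

Step 3: 0.753 × 1.48³ = 2.4411rem
Step 5: 0.753 × 1.48⁵ = 5.3469rem
Difference: 5.3469 − 2.4411 = 2.9058rem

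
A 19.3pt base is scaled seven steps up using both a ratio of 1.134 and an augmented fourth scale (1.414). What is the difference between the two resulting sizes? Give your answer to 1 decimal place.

171.6pt

At 1.134: 19.3 × 1.134⁷ = 46.542pt
Augmented fourth: 19.3 × 1.414⁷ = 218.124pt
Difference: 218.124 − 46.542 = 171.582pt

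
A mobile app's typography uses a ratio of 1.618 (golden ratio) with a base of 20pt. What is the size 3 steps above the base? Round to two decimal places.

20.0 × 1.618³ = 20.0 × 4.23580 ≈ 84.72

84.72pt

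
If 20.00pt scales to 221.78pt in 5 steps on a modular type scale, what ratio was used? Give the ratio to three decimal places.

r⁵ = 221.78 / 20.00, so r = (221.78/20.00)^(1/5).
r = 11.0890^(1/5) ≈ 1.6180

1.618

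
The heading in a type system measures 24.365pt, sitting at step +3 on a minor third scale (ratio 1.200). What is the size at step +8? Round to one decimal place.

60.6pt

24.365 × 1.200⁵ = 24.365 × 2.48832 ≈ 60.628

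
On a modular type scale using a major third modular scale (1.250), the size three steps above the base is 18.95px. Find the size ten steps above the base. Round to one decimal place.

90.4px

The gap is 10 − (3) = 7 steps, so the factor is 1.250^7.
18.95 × 1.250⁷ = 18.95 × 4.76837 ≈ 90.361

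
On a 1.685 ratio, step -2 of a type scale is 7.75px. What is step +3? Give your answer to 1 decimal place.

105.3px

The gap is 3 − (-2) = 5 steps, so the factor is 1.685^5.
7.75 × 1.685⁵ = 7.75 × 13.58312 ≈ 105.269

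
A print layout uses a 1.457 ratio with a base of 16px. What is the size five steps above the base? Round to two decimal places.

A modular type scale is a geometric sequence: sizeₙ = base × rⁿ.
16.0 × 1.457⁵ = 16.0 × 6.56595 ≈ 105.06

105.06px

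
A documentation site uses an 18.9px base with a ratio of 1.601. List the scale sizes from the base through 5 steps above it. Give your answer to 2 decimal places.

Step 0: 18.9px
Step 1: 18.9 × 1.601 = 30.26
Step 2: 18.9 × 1.601² = 48.44
Step 3: 18.9 × 1.601³ = 77.56
Step 4: 18.9 × 1.601⁴ = 124.17
Step 5: 18.9 × 1.601⁵ = 198.80

18.90px, 30.26px, 48.44px, 77.56px, 124.17px, 198.80px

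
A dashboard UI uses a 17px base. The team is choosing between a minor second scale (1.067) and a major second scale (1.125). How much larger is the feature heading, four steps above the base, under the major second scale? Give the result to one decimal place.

Minor second: 17.0 × 1.067⁴ = 22.035px
Major second: 17.0 × 1.125⁴ = 27.231px
Difference: 27.231 − 22.035 = 5.196px

5.2px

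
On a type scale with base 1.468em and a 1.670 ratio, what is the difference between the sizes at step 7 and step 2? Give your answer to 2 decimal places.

Step 2: 1.468 × 1.670² = 4.0941em
Step 7: 1.468 × 1.670⁷ = 53.1791em
Difference: 53.1791 − 4.0941 = 49.0850em

49.09em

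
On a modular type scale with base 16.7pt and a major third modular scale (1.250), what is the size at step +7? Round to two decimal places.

79.63pt

16.7 × 1.250⁷ = 16.7 × 4.76837 ≈ 79.63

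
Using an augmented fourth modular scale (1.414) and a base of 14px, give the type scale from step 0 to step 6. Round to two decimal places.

14.00px, 19.80px, 27.99px, 39.58px, 55.97px, 79.14px, 111.90px

Step 0: 14px
Step 1: 14.0 × 1.414 = 19.80
Step 2: 14.0 × 1.414² = 27.99
Step 3: 14.0 × 1.414³ = 39.58
Step 4: 14.0 × 1.414⁴ = 55.97
Step 5: 14.0 × 1.414⁵ = 79.14
Step 6: 14.0 × 1.414⁶ = 111.90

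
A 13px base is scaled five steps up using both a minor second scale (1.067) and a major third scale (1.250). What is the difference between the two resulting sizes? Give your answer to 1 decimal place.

Minor second: 13.0 × 1.067⁵ = 17.979px
Major third: 13.0 × 1.250⁵ = 39.673px
Difference: 39.673 − 17.979 = 21.694px

21.7px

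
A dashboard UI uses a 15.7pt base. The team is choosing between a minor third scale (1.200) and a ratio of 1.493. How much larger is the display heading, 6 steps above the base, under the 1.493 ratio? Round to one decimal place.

Minor third: 15.7 × 1.200⁶ = 46.880pt
At 1.493: 15.7 × 1.493⁶ = 173.884pt
Difference: 173.884 − 46.880 = 127.004pt

127.0pt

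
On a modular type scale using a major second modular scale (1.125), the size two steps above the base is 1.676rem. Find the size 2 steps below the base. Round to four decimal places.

1.676 ÷ 1.125⁴ = 1.676 ÷ 1.60181 ≈ 1.0463

1.0463rem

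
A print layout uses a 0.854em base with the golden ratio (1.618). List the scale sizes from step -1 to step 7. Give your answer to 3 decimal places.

0.528em, 0.854em, 1.382em, 2.236em, 3.617em, 5.853em, 9.470em, 15.322em, 24.792em

Step -1: 0.854 ÷ 1.618 = 0.528
Step 0: 0.854em
Step 1: 0.854 × 1.618 = 1.382
Step 2: 0.854 × 1.618² = 2.236
Step 3: 0.854 × 1.618³ = 3.617
Step 4: 0.854 × 1.618⁴ = 5.853
Step 5: 0.854 × 1.618⁵ = 9.470
Step 6: 0.854 × 1.618⁶ = 15.322
Step 7: 0.854 × 1.618⁷ = 24.792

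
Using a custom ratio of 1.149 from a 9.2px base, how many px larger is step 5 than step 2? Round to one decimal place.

6.3px

Step 2: 9.2 × 1.149² = 12.146px
Step 5: 9.2 × 1.149⁵ = 18.424px
Difference: 18.424 − 12.146 = 6.278px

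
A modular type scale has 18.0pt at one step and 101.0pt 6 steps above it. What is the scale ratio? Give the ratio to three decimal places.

1.333

The ratio satisfies 18.0 × r⁶ = 101.0, so r = (101.0 / 18.0)^(1/6).
r = 5.6111^(1/6) ≈ 1.3330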